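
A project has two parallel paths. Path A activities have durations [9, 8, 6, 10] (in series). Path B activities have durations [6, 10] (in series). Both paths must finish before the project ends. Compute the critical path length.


Path A total = 9 + 8 + 6 + 10 = 33
Path B total = 6 + 10 = 16
Critical path = longest path = max(33, 16) = 33

33


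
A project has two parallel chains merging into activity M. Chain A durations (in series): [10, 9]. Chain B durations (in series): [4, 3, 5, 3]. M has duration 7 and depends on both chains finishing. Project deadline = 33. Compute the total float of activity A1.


Forward pass: ES(A1) = sum of predecessors on chain A = 0
EF = ES + duration = 0 + 10 = 10
Backward pass: LF(M) = deadline = 33; LS(M) = 33 - 7 = 26
LF(A1) = LS(M) - sum(successors on chain A) = 26 - 9 = 17
LS = LF - duration = 17 - 10 = 7
Total float = LS - ES = 7 - 0 = 7

7


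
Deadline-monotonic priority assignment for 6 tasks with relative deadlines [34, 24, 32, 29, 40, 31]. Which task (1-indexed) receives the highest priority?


Sort tasks by relative deadline (ascending):
  Task 2: deadline = 24
  Task 4: deadline = 29
  Task 6: deadline = 31
  Task 3: deadline = 32
  Task 1: deadline = 34
  Task 5: deadline = 40
Priority order (highest first): [2, 4, 6, 3, 1, 5]
Highest priority task = 2

2


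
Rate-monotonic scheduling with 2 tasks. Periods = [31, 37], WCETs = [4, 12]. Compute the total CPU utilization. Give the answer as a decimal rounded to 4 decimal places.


Compute individual utilizations (exact fractions):
  Task 1: C/T = 4/31 (approx. 0.129)
  Task 2: C/T = 12/37 (approx. 0.3243)
Total utilization U = 4/31 + 12/37 = 520/1147
Rounded to 4 decimal places: U = 0.4534
RM (Liu & Layland) bound for 2 tasks = 0.828427; compare with U = 520/1147 (approx. 0.453357)
U <= bound, so schedulable by RM sufficient condition.

0.4534


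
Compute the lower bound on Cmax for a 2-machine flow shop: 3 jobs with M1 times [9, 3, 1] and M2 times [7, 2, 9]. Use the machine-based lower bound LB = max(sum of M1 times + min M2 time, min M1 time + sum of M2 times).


LB1 = sum(M1 times) + min(M2 times) = 13 + 2 = 15
LB2 = min(M1 times) + sum(M2 times) = 1 + 18 = 19
Lower bound = max(LB1, LB2) = max(15, 19) = 19

19


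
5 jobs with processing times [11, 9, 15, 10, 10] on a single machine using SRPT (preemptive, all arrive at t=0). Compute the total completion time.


Since all jobs arrive at t=0, SRPT equals SPT ordering.
SPT order: [9, 10, 10, 11, 15]
Completion times:
  Job 1: p=9, C=9
  Job 2: p=10, C=19
  Job 3: p=10, C=29
  Job 4: p=11, C=40
  Job 5: p=15, C=55
Total completion time = 9 + 19 + 29 + 40 + 55 = 152

152


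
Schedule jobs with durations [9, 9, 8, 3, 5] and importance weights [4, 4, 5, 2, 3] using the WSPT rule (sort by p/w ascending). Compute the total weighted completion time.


Compute p/w ratios and sort ascending (WSPT): [(3, 2), (8, 5), (5, 3), (9, 4), (9, 4)]
Compute weighted completion times:
  Job (p=3,w=2): C=3, w*C=2*3=6
  Job (p=8,w=5): C=11, w*C=5*11=55
  Job (p=5,w=3): C=16, w*C=3*16=48
  Job (p=9,w=4): C=25, w*C=4*25=100
  Job (p=9,w=4): C=34, w*C=4*34=136
Total weighted completion time = 345

345


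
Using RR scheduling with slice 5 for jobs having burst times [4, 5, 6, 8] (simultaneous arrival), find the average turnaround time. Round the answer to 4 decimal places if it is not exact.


Time quantum = 5
Execution trace:
  J1 runs 4 units, time = 4
  J2 runs 5 units, time = 9
  J3 runs 5 units, time = 14
  J4 runs 5 units, time = 19
  J3 runs 1 units, time = 20
  J4 runs 3 units, time = 23
Finish times: [4, 9, 20, 23]
Average turnaround = 56/4 = 14.0

14.0


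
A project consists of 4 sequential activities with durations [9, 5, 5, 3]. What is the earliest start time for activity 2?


Activity 2 starts after activities 1 through 1 complete.
Predecessor durations: [9]
ES = 9 = 9

9


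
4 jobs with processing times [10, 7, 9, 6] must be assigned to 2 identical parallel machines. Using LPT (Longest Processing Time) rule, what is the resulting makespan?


Sort jobs in decreasing order (LPT): [10, 9, 7, 6]
Assign each job to the least loaded machine:
  Machine 1: jobs [10, 6], load = 16
  Machine 2: jobs [9, 7], load = 16
Makespan = max load = 16

16


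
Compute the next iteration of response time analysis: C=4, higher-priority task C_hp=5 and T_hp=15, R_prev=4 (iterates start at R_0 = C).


R_next = C + ceil(R_prev / T_hp) * C_hp
ceil(4 / 15) = ceil(0.2667) = 1
Interference = 1 * 5 = 5
R_next = 4 + 5 = 9

9


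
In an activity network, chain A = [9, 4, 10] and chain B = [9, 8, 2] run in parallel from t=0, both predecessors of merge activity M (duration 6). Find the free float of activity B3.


ES(B3) = sum of predecessors on chain B = 17
EF(B3) = ES + duration = 17 + 2 = 19
Successor of B3 is M. ES(M) = max(sum(A), sum(B)) = max(23, 19) = 23
Free float = ES(successor) - EF(current) = 23 - 19 = 4

4


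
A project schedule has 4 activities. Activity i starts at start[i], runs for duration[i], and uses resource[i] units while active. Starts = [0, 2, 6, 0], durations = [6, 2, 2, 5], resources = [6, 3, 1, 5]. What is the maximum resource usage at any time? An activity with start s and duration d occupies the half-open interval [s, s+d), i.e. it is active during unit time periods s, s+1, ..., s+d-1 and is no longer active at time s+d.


Each activity i is active on [start_i, start_i + duration_i).
Compute total resource usage per time slot:
  t=0: active resources = [6, 5], total = 11
  t=1: active resources = [6, 5], total = 11
  t=2: active resources = [6, 3, 5], total = 14
  t=3: active resources = [6, 3, 5], total = 14
  t=4: active resources = [6, 5], total = 11
  t=5: active resources = [6], total = 6
  t=6: active resources = [1], total = 1
  t=7: active resources = [1], total = 1
Peak resource demand = 14

14


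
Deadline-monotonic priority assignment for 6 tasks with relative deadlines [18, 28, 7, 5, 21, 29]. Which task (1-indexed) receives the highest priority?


Sort tasks by relative deadline (ascending):
  Task 4: deadline = 5
  Task 3: deadline = 7
  Task 1: deadline = 18
  Task 5: deadline = 21
  Task 2: deadline = 28
  Task 6: deadline = 29
Priority order (highest first): [4, 3, 1, 5, 2, 6]
Highest priority task = 4

4


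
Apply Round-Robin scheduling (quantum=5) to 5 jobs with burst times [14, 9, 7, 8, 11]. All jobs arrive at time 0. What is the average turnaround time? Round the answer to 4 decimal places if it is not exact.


Time quantum = 5
Execution trace:
  J1 runs 5 units, time = 5
  J2 runs 5 units, time = 10
  J3 runs 5 units, time = 15
  J4 runs 5 units, time = 20
  J5 runs 5 units, time = 25
  J1 runs 5 units, time = 30
  J2 runs 4 units, time = 34
  J3 runs 2 units, time = 36
  J4 runs 3 units, time = 39
  J5 runs 5 units, time = 44
  J1 runs 4 units, time = 48
  J5 runs 1 units, time = 49
Finish times: [48, 34, 36, 39, 49]
Average turnaround = 206/5 = 41.2

41.2


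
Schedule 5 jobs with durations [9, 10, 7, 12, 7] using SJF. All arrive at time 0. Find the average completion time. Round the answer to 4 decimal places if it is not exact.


SJF order (ascending): [7, 7, 9, 10, 12]
Completion times:
  Job 1: burst=7, C=7
  Job 2: burst=7, C=14
  Job 3: burst=9, C=23
  Job 4: burst=10, C=33
  Job 5: burst=12, C=45
Average completion = 122/5 = 24.4

24.4


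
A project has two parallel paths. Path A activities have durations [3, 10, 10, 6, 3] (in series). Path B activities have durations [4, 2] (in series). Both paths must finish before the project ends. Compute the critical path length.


Path A total = 3 + 10 + 10 + 6 + 3 = 32
Path B total = 4 + 2 = 6
Critical path = longest path = max(32, 6) = 32

32


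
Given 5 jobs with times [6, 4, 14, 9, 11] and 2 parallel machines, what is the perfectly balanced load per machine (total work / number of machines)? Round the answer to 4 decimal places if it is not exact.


Total processing time = 6 + 4 + 14 + 9 + 11 = 44
Number of machines = 2
Ideal balanced load = 44 / 2 = 22.0

22.0


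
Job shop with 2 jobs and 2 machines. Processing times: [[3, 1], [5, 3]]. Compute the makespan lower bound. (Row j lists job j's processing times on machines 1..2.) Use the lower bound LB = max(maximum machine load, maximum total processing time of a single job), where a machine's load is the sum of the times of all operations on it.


Machine loads:
  Machine 1: 3 + 5 = 8
  Machine 2: 1 + 3 = 4
Max machine load = 8
Job totals:
  Job 1: 4
  Job 2: 8
Max job total = 8
Lower bound = max(8, 8) = 8

8


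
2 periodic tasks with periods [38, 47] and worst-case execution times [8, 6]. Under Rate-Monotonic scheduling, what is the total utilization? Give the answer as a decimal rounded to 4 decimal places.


Compute individual utilizations (exact fractions):
  Task 1: C/T = 8/38 = 4/19 (approx. 0.2105)
  Task 2: C/T = 6/47 (approx. 0.1277)
Total utilization U = 4/19 + 6/47 = 302/893
Rounded to 4 decimal places: U = 0.3382
RM (Liu & Layland) bound for 2 tasks = 0.828427; compare with U = 302/893 (approx. 0.338186)
U <= bound, so schedulable by RM sufficient condition.

0.3382


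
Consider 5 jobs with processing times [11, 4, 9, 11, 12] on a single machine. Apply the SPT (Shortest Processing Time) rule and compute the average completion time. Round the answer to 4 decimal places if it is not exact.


Sort jobs by processing time (SPT order): [4, 9, 11, 11, 12]
Compute completion times sequentially:
  Job 1: processing = 4, completes at 4
  Job 2: processing = 9, completes at 13
  Job 3: processing = 11, completes at 24
  Job 4: processing = 11, completes at 35
  Job 5: processing = 12, completes at 47
Sum of completion times = 123
Average completion time = 123/5 = 24.6

24.6


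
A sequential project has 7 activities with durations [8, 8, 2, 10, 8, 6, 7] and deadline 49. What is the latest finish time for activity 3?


LF(activity 3) = deadline - sum of successor durations
Successors: activities 4 through 7 with durations [10, 8, 6, 7]
Sum of successor durations = 31
LF = 49 - 31 = 18

18


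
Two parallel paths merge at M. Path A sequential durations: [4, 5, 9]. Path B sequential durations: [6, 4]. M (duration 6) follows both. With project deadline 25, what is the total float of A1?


Forward pass: ES(A1) = sum of predecessors on chain A = 0
EF = ES + duration = 0 + 4 = 4
Backward pass: LF(M) = deadline = 25; LS(M) = 25 - 6 = 19
LF(A1) = LS(M) - sum(successors on chain A) = 19 - 14 = 5
LS = LF - duration = 5 - 4 = 1
Total float = LS - ES = 1 - 0 = 1

1


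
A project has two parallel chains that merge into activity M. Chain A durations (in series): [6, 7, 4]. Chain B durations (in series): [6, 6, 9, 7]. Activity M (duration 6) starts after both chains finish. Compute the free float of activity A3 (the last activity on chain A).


ES(A3) = sum of predecessors on chain A = 13
EF(A3) = ES + duration = 13 + 4 = 17
Successor of A3 is M. ES(M) = max(sum(A), sum(B)) = max(17, 28) = 28
Free float = ES(successor) - EF(current) = 28 - 17 = 11

11


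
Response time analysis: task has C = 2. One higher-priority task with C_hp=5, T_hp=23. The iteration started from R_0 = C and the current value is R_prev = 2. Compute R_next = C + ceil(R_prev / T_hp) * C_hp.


R_next = C + ceil(R_prev / T_hp) * C_hp
ceil(2 / 23) = ceil(0.087) = 1
Interference = 1 * 5 = 5
R_next = 2 + 5 = 7

7


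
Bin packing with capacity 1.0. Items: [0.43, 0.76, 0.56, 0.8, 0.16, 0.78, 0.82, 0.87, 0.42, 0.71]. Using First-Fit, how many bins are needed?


Place items sequentially using First-Fit:
  Item 0.43 -> new Bin 1
  Item 0.76 -> new Bin 2
  Item 0.56 -> Bin 1 (now 0.99)
  Item 0.8 -> new Bin 3
  Item 0.16 -> Bin 2 (now 0.92)
  Item 0.78 -> new Bin 4
  Item 0.82 -> new Bin 5
  Item 0.87 -> new Bin 6
  Item 0.42 -> new Bin 7
  Item 0.71 -> new Bin 8
Total bins used = 8

8


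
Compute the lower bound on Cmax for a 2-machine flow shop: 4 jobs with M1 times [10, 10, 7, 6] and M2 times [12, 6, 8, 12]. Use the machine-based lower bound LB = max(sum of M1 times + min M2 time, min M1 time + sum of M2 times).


LB1 = sum(M1 times) + min(M2 times) = 33 + 6 = 39
LB2 = min(M1 times) + sum(M2 times) = 6 + 38 = 44
Lower bound = max(LB1, LB2) = max(39, 44) = 44

44


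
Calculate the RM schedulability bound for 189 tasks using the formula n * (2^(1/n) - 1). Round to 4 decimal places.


Compute 2^(1/189) = 1.0036741787
Subtract 1: 1.0036741787 - 1 = 0.0036741787
Multiply by n: 189 * 0.0036741787 = 0.6944197743
Round to 4 dp: 0.6944

0.6944


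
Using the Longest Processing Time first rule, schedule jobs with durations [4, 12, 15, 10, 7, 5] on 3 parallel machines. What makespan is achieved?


Sort jobs in decreasing order (LPT): [15, 12, 10, 7, 5, 4]
Assign each job to the least loaded machine:
  Machine 1: jobs [15, 4], load = 19
  Machine 2: jobs [12, 5], load = 17
  Machine 3: jobs [10, 7], load = 17
Makespan = max load = 19

19


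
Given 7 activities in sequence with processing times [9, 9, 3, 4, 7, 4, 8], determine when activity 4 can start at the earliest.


Activity 4 starts after activities 1 through 3 complete.
Predecessor durations: [9, 9, 3]
ES = 9 + 9 + 3 = 21

21


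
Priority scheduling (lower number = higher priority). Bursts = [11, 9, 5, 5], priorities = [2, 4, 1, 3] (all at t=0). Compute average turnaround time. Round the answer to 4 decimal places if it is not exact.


Sort by priority (ascending = highest first):
Order: [(1, 5), (2, 11), (3, 5), (4, 9)]
Completion times:
  Priority 1, burst=5, C=5
  Priority 2, burst=11, C=16
  Priority 3, burst=5, C=21
  Priority 4, burst=9, C=30
Average turnaround = 72/4 = 18.0

18.0


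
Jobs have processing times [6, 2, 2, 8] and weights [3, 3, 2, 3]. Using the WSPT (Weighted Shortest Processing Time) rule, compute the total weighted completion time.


Compute p/w ratios and sort ascending (WSPT): [(2, 3), (2, 2), (6, 3), (8, 3)]
Compute weighted completion times:
  Job (p=2,w=3): C=2, w*C=3*2=6
  Job (p=2,w=2): C=4, w*C=2*4=8
  Job (p=6,w=3): C=10, w*C=3*10=30
  Job (p=8,w=3): C=18, w*C=3*18=54
Total weighted completion time = 98

98


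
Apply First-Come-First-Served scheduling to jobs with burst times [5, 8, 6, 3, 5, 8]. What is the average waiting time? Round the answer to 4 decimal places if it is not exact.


FCFS order (as given): [5, 8, 6, 3, 5, 8]
Waiting times:
  Job 1: wait = 0
  Job 2: wait = 5
  Job 3: wait = 13
  Job 4: wait = 19
  Job 5: wait = 22
  Job 6: wait = 27
Sum of waiting times = 86
Average waiting time = 86/6 = 14.3333

14.3333


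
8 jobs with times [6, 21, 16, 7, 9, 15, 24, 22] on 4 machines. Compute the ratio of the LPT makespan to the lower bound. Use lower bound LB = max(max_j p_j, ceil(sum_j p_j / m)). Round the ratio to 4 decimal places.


LPT order: [24, 22, 21, 16, 15, 9, 7, 6]
Machine loads after assignment: [30, 29, 30, 31]
LPT makespan = 31
Lower bound = max(max_job, ceil(total/4)) = max(24, 30) = 30
Ratio = 31 / 30 = 1.0333

1.0333


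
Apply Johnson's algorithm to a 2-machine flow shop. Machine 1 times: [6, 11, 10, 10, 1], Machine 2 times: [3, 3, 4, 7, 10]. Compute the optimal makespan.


Apply Johnson's rule:
  Group 1 (a <= b): [(5, 1, 10)]
  Group 2 (a > b): [(4, 10, 7), (3, 10, 4), (1, 6, 3), (2, 11, 3)]
Optimal job order: [5, 4, 3, 1, 2]
Schedule:
  Job 5: M1 done at 1, M2 done at 11
  Job 4: M1 done at 11, M2 done at 18
  Job 3: M1 done at 21, M2 done at 25
  Job 1: M1 done at 27, M2 done at 30
  Job 2: M1 done at 38, M2 done at 41
Makespan = 41

41


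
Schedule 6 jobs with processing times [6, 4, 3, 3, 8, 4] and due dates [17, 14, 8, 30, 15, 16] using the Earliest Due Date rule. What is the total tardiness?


Sort by due date (EDD order): [(3, 8), (4, 14), (8, 15), (4, 16), (6, 17), (3, 30)]
Compute completion times and tardiness:
  Job 1: p=3, d=8, C=3, tardiness=max(0,3-8)=0
  Job 2: p=4, d=14, C=7, tardiness=max(0,7-14)=0
  Job 3: p=8, d=15, C=15, tardiness=max(0,15-15)=0
  Job 4: p=4, d=16, C=19, tardiness=max(0,19-16)=3
  Job 5: p=6, d=17, C=25, tardiness=max(0,25-17)=8
  Job 6: p=3, d=30, C=28, tardiness=max(0,28-30)=0
Total tardiness = 11

11


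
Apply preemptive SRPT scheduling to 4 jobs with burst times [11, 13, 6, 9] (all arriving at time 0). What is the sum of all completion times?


Since all jobs arrive at t=0, SRPT equals SPT ordering.
SPT order: [6, 9, 11, 13]
Completion times:
  Job 1: p=6, C=6
  Job 2: p=9, C=15
  Job 3: p=11, C=26
  Job 4: p=13, C=39
Total completion time = 6 + 15 + 26 + 39 = 86

86


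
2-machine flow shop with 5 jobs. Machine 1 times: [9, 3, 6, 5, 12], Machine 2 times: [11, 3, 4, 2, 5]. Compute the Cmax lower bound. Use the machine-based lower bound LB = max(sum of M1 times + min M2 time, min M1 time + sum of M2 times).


LB1 = sum(M1 times) + min(M2 times) = 35 + 2 = 37
LB2 = min(M1 times) + sum(M2 times) = 3 + 25 = 28
Lower bound = max(LB1, LB2) = max(37, 28) = 37

37


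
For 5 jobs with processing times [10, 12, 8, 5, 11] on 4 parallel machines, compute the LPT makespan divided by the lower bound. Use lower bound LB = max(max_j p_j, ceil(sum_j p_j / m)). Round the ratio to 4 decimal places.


LPT order: [12, 11, 10, 8, 5]
Machine loads after assignment: [12, 11, 10, 13]
LPT makespan = 13
Lower bound = max(max_job, ceil(total/4)) = max(12, 12) = 12
Ratio = 13 / 12 = 1.0833

1.0833


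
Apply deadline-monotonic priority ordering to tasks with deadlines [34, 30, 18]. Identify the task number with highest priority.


Sort tasks by relative deadline (ascending):
  Task 3: deadline = 18
  Task 2: deadline = 30
  Task 1: deadline = 34
Priority order (highest first): [3, 2, 1]
Highest priority task = 3

3


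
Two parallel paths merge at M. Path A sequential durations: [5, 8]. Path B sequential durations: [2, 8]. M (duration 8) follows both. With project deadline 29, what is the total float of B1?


Forward pass: ES(B1) = sum of predecessors on chain B = 0
EF = ES + duration = 0 + 2 = 2
Backward pass: LF(M) = deadline = 29; LS(M) = 29 - 8 = 21
LF(B1) = LS(M) - sum(successors on chain B) = 21 - 8 = 13
LS = LF - duration = 13 - 2 = 11
Total float = LS - ES = 11 - 0 = 11

11


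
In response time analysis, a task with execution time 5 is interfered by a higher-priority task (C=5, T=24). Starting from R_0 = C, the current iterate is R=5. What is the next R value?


R_next = C + ceil(R_prev / T_hp) * C_hp
ceil(5 / 24) = ceil(0.2083) = 1
Interference = 1 * 5 = 5
R_next = 5 + 5 = 10

10


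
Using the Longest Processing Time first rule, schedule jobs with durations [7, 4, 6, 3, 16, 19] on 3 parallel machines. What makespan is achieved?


Sort jobs in decreasing order (LPT): [19, 16, 7, 6, 4, 3]
Assign each job to the least loaded machine:
  Machine 1: jobs [19], load = 19
  Machine 2: jobs [16, 3], load = 19
  Machine 3: jobs [7, 6, 4], load = 17
Makespan = max load = 19

19


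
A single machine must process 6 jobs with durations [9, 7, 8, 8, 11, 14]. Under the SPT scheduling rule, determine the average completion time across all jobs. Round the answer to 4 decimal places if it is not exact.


Sort jobs by processing time (SPT order): [7, 8, 8, 9, 11, 14]
Compute completion times sequentially:
  Job 1: processing = 7, completes at 7
  Job 2: processing = 8, completes at 15
  Job 3: processing = 8, completes at 23
  Job 4: processing = 9, completes at 32
  Job 5: processing = 11, completes at 43
  Job 6: processing = 14, completes at 57
Sum of completion times = 177
Average completion time = 177/6 = 29.5

29.5


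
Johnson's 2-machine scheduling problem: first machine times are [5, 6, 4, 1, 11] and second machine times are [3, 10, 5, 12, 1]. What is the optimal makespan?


Apply Johnson's rule:
  Group 1 (a <= b): [(4, 1, 12), (3, 4, 5), (2, 6, 10)]
  Group 2 (a > b): [(1, 5, 3), (5, 11, 1)]
Optimal job order: [4, 3, 2, 1, 5]
Schedule:
  Job 4: M1 done at 1, M2 done at 13
  Job 3: M1 done at 5, M2 done at 18
  Job 2: M1 done at 11, M2 done at 28
  Job 1: M1 done at 16, M2 done at 31
  Job 5: M1 done at 27, M2 done at 32
Makespan = 32

32


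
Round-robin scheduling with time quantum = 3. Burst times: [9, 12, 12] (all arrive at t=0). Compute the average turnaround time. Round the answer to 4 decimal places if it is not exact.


Time quantum = 3
Execution trace:
  J1 runs 3 units, time = 3
  J2 runs 3 units, time = 6
  J3 runs 3 units, time = 9
  J1 runs 3 units, time = 12
  J2 runs 3 units, time = 15
  J3 runs 3 units, time = 18
  J1 runs 3 units, time = 21
  J2 runs 3 units, time = 24
  J3 runs 3 units, time = 27
  J2 runs 3 units, time = 30
  J3 runs 3 units, time = 33
Finish times: [21, 30, 33]
Average turnaround = 84/3 = 28.0

28.0


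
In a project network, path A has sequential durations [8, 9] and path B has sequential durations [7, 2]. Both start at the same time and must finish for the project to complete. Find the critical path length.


Path A total = 8 + 9 = 17
Path B total = 7 + 2 = 9
Critical path = longest path = max(17, 9) = 17

17


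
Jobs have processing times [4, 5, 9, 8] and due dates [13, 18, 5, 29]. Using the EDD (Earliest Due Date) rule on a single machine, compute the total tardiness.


Sort by due date (EDD order): [(9, 5), (4, 13), (5, 18), (8, 29)]
Compute completion times and tardiness:
  Job 1: p=9, d=5, C=9, tardiness=max(0,9-5)=4
  Job 2: p=4, d=13, C=13, tardiness=max(0,13-13)=0
  Job 3: p=5, d=18, C=18, tardiness=max(0,18-18)=0
  Job 4: p=8, d=29, C=26, tardiness=max(0,26-29)=0
Total tardiness = 4

4


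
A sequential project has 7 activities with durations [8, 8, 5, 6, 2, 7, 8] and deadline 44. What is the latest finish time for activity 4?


LF(activity 4) = deadline - sum of successor durations
Successors: activities 5 through 7 with durations [2, 7, 8]
Sum of successor durations = 17
LF = 44 - 17 = 27

27


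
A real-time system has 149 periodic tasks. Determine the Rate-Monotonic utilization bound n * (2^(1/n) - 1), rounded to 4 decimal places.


Compute 2^(1/149) = 1.0046628318
Subtract 1: 1.0046628318 - 1 = 0.0046628318
Multiply by n: 149 * 0.0046628318 = 0.6947619382
Round to 4 dp: 0.6948

0.6948


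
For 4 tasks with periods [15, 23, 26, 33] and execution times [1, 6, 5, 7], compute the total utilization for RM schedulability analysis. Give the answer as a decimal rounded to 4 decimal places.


Compute individual utilizations (exact fractions):
  Task 1: C/T = 1/15 (approx. 0.0667)
  Task 2: C/T = 6/23 (approx. 0.2609)
  Task 3: C/T = 5/26 (approx. 0.1923)
  Task 4: C/T = 7/33 (approx. 0.2121)
Total utilization U = 1/15 + 6/23 + 5/26 + 7/33 = 72223/98670
Rounded to 4 decimal places: U = 0.7320
RM (Liu & Layland) bound for 4 tasks = 0.756828; compare with U = 72223/98670 (approx. 0.731965)
U <= bound, so schedulable by RM sufficient condition.

0.7320


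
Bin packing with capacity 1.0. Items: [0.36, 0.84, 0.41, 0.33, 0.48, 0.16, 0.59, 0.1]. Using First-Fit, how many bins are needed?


Place items sequentially using First-Fit:
  Item 0.36 -> new Bin 1
  Item 0.84 -> new Bin 2
  Item 0.41 -> Bin 1 (now 0.77)
  Item 0.33 -> new Bin 3
  Item 0.48 -> Bin 3 (now 0.81)
  Item 0.16 -> Bin 1 (now 0.93)
  Item 0.59 -> new Bin 4
  Item 0.1 -> Bin 2 (now 0.94)
Total bins used = 4

4


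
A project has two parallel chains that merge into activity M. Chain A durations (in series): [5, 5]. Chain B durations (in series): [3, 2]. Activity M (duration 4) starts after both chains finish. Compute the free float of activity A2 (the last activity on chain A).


ES(A2) = sum of predecessors on chain A = 5
EF(A2) = ES + duration = 5 + 5 = 10
Successor of A2 is M. ES(M) = max(sum(A), sum(B)) = max(10, 5) = 10
Free float = ES(successor) - EF(current) = 10 - 10 = 0

0


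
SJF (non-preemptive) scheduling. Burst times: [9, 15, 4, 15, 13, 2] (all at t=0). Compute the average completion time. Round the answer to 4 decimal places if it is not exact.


SJF order (ascending): [2, 4, 9, 13, 15, 15]
Completion times:
  Job 1: burst=2, C=2
  Job 2: burst=4, C=6
  Job 3: burst=9, C=15
  Job 4: burst=13, C=28
  Job 5: burst=15, C=43
  Job 6: burst=15, C=58
Average completion = 152/6 = 25.3333

25.3333


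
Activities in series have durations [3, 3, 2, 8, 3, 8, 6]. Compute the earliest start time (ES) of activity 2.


Activity 2 starts after activities 1 through 1 complete.
Predecessor durations: [3]
ES = 3 = 3

3


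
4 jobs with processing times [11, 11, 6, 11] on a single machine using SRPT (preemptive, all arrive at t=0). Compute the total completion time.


Since all jobs arrive at t=0, SRPT equals SPT ordering.
SPT order: [6, 11, 11, 11]
Completion times:
  Job 1: p=6, C=6
  Job 2: p=11, C=17
  Job 3: p=11, C=28
  Job 4: p=11, C=39
Total completion time = 6 + 17 + 28 + 39 = 90

90


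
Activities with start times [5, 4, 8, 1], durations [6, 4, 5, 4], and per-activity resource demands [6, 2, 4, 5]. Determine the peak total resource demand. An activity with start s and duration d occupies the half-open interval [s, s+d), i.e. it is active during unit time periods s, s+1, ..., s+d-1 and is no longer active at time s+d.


Each activity i is active on [start_i, start_i + duration_i).
Compute total resource usage per time slot:
  t=0: active resources = [], total = 0
  t=1: active resources = [5], total = 5
  t=2: active resources = [5], total = 5
  t=3: active resources = [5], total = 5
  t=4: active resources = [2, 5], total = 7
  t=5: active resources = [6, 2], total = 8
  t=6: active resources = [6, 2], total = 8
  t=7: active resources = [6, 2], total = 8
  t=8: active resources = [6, 4], total = 10
  t=9: active resources = [6, 4], total = 10
  t=10: active resources = [6, 4], total = 10
  t=11: active resources = [4], total = 4
  t=12: active resources = [4], total = 4
Peak resource demand = 10

10


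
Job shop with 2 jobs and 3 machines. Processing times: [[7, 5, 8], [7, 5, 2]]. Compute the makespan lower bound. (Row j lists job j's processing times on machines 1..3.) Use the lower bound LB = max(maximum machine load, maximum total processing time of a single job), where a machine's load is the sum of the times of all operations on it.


Machine loads:
  Machine 1: 7 + 7 = 14
  Machine 2: 5 + 5 = 10
  Machine 3: 8 + 2 = 10
Max machine load = 14
Job totals:
  Job 1: 20
  Job 2: 14
Max job total = 20
Lower bound = max(14, 20) = 20

20


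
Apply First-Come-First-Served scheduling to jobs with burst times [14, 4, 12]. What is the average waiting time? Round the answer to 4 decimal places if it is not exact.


FCFS order (as given): [14, 4, 12]
Waiting times:
  Job 1: wait = 0
  Job 2: wait = 14
  Job 3: wait = 18
Sum of waiting times = 32
Average waiting time = 32/3 = 10.6667

10.6667


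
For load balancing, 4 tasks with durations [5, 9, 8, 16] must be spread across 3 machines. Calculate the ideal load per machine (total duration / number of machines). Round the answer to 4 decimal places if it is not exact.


Total processing time = 5 + 9 + 8 + 16 = 38
Number of machines = 3
Ideal balanced load = 38 / 3 = 12.6667

12.6667


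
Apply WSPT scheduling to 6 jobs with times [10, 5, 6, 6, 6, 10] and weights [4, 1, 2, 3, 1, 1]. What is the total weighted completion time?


Compute p/w ratios and sort ascending (WSPT): [(6, 3), (10, 4), (6, 2), (5, 1), (6, 1), (10, 1)]
Compute weighted completion times:
  Job (p=6,w=3): C=6, w*C=3*6=18
  Job (p=10,w=4): C=16, w*C=4*16=64
  Job (p=6,w=2): C=22, w*C=2*22=44
  Job (p=5,w=1): C=27, w*C=1*27=27
  Job (p=6,w=1): C=33, w*C=1*33=33
  Job (p=10,w=1): C=43, w*C=1*43=43
Total weighted completion time = 229

229


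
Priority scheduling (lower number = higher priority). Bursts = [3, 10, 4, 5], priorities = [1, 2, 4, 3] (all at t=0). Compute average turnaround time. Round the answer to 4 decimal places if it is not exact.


Sort by priority (ascending = highest first):
Order: [(1, 3), (2, 10), (3, 5), (4, 4)]
Completion times:
  Priority 1, burst=3, C=3
  Priority 2, burst=10, C=13
  Priority 3, burst=5, C=18
  Priority 4, burst=4, C=22
Average turnaround = 56/4 = 14.0

14.0


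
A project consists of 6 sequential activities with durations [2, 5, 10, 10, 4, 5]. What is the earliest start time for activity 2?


Activity 2 starts after activities 1 through 1 complete.
Predecessor durations: [2]
ES = 2 = 2

2


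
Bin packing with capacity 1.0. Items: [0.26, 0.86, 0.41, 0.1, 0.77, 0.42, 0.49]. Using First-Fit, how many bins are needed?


Place items sequentially using First-Fit:
  Item 0.26 -> new Bin 1
  Item 0.86 -> new Bin 2
  Item 0.41 -> Bin 1 (now 0.67)
  Item 0.1 -> Bin 1 (now 0.77)
  Item 0.77 -> new Bin 3
  Item 0.42 -> new Bin 4
  Item 0.49 -> Bin 4 (now 0.91)
Total bins used = 4

4


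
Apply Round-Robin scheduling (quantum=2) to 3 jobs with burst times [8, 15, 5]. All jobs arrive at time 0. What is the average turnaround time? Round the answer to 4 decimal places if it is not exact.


Time quantum = 2
Execution trace:
  J1 runs 2 units, time = 2
  J2 runs 2 units, time = 4
  J3 runs 2 units, time = 6
  J1 runs 2 units, time = 8
  J2 runs 2 units, time = 10
  J3 runs 2 units, time = 12
  J1 runs 2 units, time = 14
  J2 runs 2 units, time = 16
  J3 runs 1 units, time = 17
  J1 runs 2 units, time = 19
  J2 runs 2 units, time = 21
  J2 runs 2 units, time = 23
  J2 runs 2 units, time = 25
  J2 runs 2 units, time = 27
  J2 runs 1 units, time = 28
Finish times: [19, 28, 17]
Average turnaround = 64/3 = 21.3333

21.3333


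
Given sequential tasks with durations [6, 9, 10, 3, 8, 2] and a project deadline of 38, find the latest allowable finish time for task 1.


LF(activity 1) = deadline - sum of successor durations
Successors: activities 2 through 6 with durations [9, 10, 3, 8, 2]
Sum of successor durations = 32
LF = 38 - 32 = 6

6


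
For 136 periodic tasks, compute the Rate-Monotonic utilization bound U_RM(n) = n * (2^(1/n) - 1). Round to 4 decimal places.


Compute 2^(1/136) = 1.0051096806
Subtract 1: 1.0051096806 - 1 = 0.0051096806
Multiply by n: 136 * 0.0051096806 = 0.6949165616
Round to 4 dp: 0.6949

0.6949


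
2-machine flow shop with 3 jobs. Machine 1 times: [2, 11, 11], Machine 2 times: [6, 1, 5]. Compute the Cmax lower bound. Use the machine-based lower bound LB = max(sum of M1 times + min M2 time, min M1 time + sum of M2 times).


LB1 = sum(M1 times) + min(M2 times) = 24 + 1 = 25
LB2 = min(M1 times) + sum(M2 times) = 2 + 12 = 14
Lower bound = max(LB1, LB2) = max(25, 14) = 25

25


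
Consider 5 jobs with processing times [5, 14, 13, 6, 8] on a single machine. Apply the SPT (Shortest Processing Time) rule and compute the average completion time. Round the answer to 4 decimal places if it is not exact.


Sort jobs by processing time (SPT order): [5, 6, 8, 13, 14]
Compute completion times sequentially:
  Job 1: processing = 5, completes at 5
  Job 2: processing = 6, completes at 11
  Job 3: processing = 8, completes at 19
  Job 4: processing = 13, completes at 32
  Job 5: processing = 14, completes at 46
Sum of completion times = 113
Average completion time = 113/5 = 22.6

22.6


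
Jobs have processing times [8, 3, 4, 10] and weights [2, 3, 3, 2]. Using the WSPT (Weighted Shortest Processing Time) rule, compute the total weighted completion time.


Compute p/w ratios and sort ascending (WSPT): [(3, 3), (4, 3), (8, 2), (10, 2)]
Compute weighted completion times:
  Job (p=3,w=3): C=3, w*C=3*3=9
  Job (p=4,w=3): C=7, w*C=3*7=21
  Job (p=8,w=2): C=15, w*C=2*15=30
  Job (p=10,w=2): C=25, w*C=2*25=50
Total weighted completion time = 110

110


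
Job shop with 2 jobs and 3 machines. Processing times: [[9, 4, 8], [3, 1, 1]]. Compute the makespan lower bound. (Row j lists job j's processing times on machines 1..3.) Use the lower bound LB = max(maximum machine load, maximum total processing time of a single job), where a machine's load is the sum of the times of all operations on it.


Machine loads:
  Machine 1: 9 + 3 = 12
  Machine 2: 4 + 1 = 5
  Machine 3: 8 + 1 = 9
Max machine load = 12
Job totals:
  Job 1: 21
  Job 2: 5
Max job total = 21
Lower bound = max(12, 21) = 21

21


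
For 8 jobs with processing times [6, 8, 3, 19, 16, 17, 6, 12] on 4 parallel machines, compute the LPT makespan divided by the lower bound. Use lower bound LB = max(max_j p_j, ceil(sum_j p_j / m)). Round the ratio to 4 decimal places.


LPT order: [19, 17, 16, 12, 8, 6, 6, 3]
Machine loads after assignment: [22, 23, 22, 20]
LPT makespan = 23
Lower bound = max(max_job, ceil(total/4)) = max(19, 22) = 22
Ratio = 23 / 22 = 1.0455

1.0455


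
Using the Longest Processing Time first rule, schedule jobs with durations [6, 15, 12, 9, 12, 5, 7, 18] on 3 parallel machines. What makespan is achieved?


Sort jobs in decreasing order (LPT): [18, 15, 12, 12, 9, 7, 6, 5]
Assign each job to the least loaded machine:
  Machine 1: jobs [18, 7], load = 25
  Machine 2: jobs [15, 9, 6], load = 30
  Machine 3: jobs [12, 12, 5], load = 29
Makespan = max load = 30

30


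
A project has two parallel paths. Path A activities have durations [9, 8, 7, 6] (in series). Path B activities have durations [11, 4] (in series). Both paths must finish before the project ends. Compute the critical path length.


Path A total = 9 + 8 + 7 + 6 = 30
Path B total = 11 + 4 = 15
Critical path = longest path = max(30, 15) = 30

30


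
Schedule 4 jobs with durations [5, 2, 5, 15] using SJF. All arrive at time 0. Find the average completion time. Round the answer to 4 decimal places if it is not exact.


SJF order (ascending): [2, 5, 5, 15]
Completion times:
  Job 1: burst=2, C=2
  Job 2: burst=5, C=7
  Job 3: burst=5, C=12
  Job 4: burst=15, C=27
Average completion = 48/4 = 12.0

12.0


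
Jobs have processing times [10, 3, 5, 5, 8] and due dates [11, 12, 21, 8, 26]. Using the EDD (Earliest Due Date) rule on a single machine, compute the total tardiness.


Sort by due date (EDD order): [(5, 8), (10, 11), (3, 12), (5, 21), (8, 26)]
Compute completion times and tardiness:
  Job 1: p=5, d=8, C=5, tardiness=max(0,5-8)=0
  Job 2: p=10, d=11, C=15, tardiness=max(0,15-11)=4
  Job 3: p=3, d=12, C=18, tardiness=max(0,18-12)=6
  Job 4: p=5, d=21, C=23, tardiness=max(0,23-21)=2
  Job 5: p=8, d=26, C=31, tardiness=max(0,31-26)=5
Total tardiness = 17

17


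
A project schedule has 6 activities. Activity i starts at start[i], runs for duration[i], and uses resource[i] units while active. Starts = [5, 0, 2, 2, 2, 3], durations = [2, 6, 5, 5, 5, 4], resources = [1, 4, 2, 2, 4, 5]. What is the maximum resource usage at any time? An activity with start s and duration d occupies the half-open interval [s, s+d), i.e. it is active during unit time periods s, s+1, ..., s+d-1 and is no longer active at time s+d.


Each activity i is active on [start_i, start_i + duration_i).
Compute total resource usage per time slot:
  t=0: active resources = [4], total = 4
  t=1: active resources = [4], total = 4
  t=2: active resources = [4, 2, 2, 4], total = 12
  t=3: active resources = [4, 2, 2, 4, 5], total = 17
  t=4: active resources = [4, 2, 2, 4, 5], total = 17
  t=5: active resources = [1, 4, 2, 2, 4, 5], total = 18
  t=6: active resources = [1, 2, 2, 4, 5], total = 14
Peak resource demand = 18

18


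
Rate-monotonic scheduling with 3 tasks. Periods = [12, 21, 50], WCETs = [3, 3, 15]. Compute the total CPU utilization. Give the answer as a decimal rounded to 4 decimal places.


Compute individual utilizations (exact fractions):
  Task 1: C/T = 3/12 = 1/4 (approx. 0.25)
  Task 2: C/T = 3/21 = 1/7 (approx. 0.1429)
  Task 3: C/T = 15/50 = 3/10 (approx. 0.3)
Total utilization U = 1/4 + 1/7 + 3/10 = 97/140
Rounded to 4 decimal places: U = 0.6929
RM (Liu & Layland) bound for 3 tasks = 0.779763; compare with U = 97/140 (approx. 0.692857)
U <= bound, so schedulable by RM sufficient condition.

0.6929


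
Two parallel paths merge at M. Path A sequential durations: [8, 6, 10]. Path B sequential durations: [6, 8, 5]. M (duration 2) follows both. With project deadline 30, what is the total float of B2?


Forward pass: ES(B2) = sum of predecessors on chain B = 6
EF = ES + duration = 6 + 8 = 14
Backward pass: LF(M) = deadline = 30; LS(M) = 30 - 2 = 28
LF(B2) = LS(M) - sum(successors on chain B) = 28 - 5 = 23
LS = LF - duration = 23 - 8 = 15
Total float = LS - ES = 15 - 6 = 9

9


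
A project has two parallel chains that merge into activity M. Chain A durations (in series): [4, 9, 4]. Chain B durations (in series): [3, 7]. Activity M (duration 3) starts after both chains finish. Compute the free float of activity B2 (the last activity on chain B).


ES(B2) = sum of predecessors on chain B = 3
EF(B2) = ES + duration = 3 + 7 = 10
Successor of B2 is M. ES(M) = max(sum(A), sum(B)) = max(17, 10) = 17
Free float = ES(successor) - EF(current) = 17 - 10 = 7

7


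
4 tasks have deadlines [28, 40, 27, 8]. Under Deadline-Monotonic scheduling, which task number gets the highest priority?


Sort tasks by relative deadline (ascending):
  Task 4: deadline = 8
  Task 3: deadline = 27
  Task 1: deadline = 28
  Task 2: deadline = 40
Priority order (highest first): [4, 3, 1, 2]
Highest priority task = 4

4


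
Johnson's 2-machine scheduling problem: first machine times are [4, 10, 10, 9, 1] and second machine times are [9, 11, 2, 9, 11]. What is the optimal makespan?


Apply Johnson's rule:
  Group 1 (a <= b): [(5, 1, 11), (1, 4, 9), (4, 9, 9), (2, 10, 11)]
  Group 2 (a > b): [(3, 10, 2)]
Optimal job order: [5, 1, 4, 2, 3]
Schedule:
  Job 5: M1 done at 1, M2 done at 12
  Job 1: M1 done at 5, M2 done at 21
  Job 4: M1 done at 14, M2 done at 30
  Job 2: M1 done at 24, M2 done at 41
  Job 3: M1 done at 34, M2 done at 43
Makespan = 43

43


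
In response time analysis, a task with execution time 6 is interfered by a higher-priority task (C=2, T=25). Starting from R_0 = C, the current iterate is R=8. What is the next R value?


R_next = C + ceil(R_prev / T_hp) * C_hp
ceil(8 / 25) = ceil(0.32) = 1
Interference = 1 * 2 = 2
R_next = 6 + 2 = 8
R_next = R_prev, so the iteration has converged (response time = 8).

8


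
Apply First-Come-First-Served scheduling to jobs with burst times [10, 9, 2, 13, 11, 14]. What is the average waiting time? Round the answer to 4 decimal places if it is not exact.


FCFS order (as given): [10, 9, 2, 13, 11, 14]
Waiting times:
  Job 1: wait = 0
  Job 2: wait = 10
  Job 3: wait = 19
  Job 4: wait = 21
  Job 5: wait = 34
  Job 6: wait = 45
Sum of waiting times = 129
Average waiting time = 129/6 = 21.5

21.5


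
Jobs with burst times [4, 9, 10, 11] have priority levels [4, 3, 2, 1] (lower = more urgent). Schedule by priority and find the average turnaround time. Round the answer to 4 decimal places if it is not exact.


Sort by priority (ascending = highest first):
Order: [(1, 11), (2, 10), (3, 9), (4, 4)]
Completion times:
  Priority 1, burst=11, C=11
  Priority 2, burst=10, C=21
  Priority 3, burst=9, C=30
  Priority 4, burst=4, C=34
Average turnaround = 96/4 = 24.0

24.0


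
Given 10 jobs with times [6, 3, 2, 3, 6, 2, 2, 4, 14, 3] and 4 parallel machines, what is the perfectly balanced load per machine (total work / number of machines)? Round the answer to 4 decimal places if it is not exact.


Total processing time = 6 + 3 + 2 + 3 + 6 + 2 + 2 + 4 + 14 + 3 = 45
Number of machines = 4
Ideal balanced load = 45 / 4 = 11.25

11.25


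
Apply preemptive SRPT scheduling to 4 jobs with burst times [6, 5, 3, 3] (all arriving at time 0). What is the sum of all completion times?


Since all jobs arrive at t=0, SRPT equals SPT ordering.
SPT order: [3, 3, 5, 6]
Completion times:
  Job 1: p=3, C=3
  Job 2: p=3, C=6
  Job 3: p=5, C=11
  Job 4: p=6, C=17
Total completion time = 3 + 6 + 11 + 17 = 37

37


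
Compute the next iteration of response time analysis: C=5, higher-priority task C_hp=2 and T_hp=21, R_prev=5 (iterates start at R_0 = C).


R_next = C + ceil(R_prev / T_hp) * C_hp
ceil(5 / 21) = ceil(0.2381) = 1
Interference = 1 * 2 = 2
R_next = 5 + 2 = 7

7


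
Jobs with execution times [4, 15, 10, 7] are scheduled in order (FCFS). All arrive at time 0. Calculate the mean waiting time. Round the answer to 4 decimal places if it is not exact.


FCFS order (as given): [4, 15, 10, 7]
Waiting times:
  Job 1: wait = 0
  Job 2: wait = 4
  Job 3: wait = 19
  Job 4: wait = 29
Sum of waiting times = 52
Average waiting time = 52/4 = 13.0

13.0
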